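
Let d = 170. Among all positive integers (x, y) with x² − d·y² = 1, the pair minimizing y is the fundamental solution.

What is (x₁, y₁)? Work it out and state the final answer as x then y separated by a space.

√170 → a₀=13, period (26); ℓ=1 odd so k=1
i=0: a=13 ⇒ p=13, q=1
i=1: a=26 ⇒ p=339, q=26
→ (339, 26).  Check: 339²=114921, 170·26²=114920, difference 1.

339 26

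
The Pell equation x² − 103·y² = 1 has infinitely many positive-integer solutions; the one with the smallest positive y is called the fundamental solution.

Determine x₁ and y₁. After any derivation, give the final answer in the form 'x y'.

227528 22419

√103 = [10; 6,1,2,1,1,9,1,1,2,1,6,20, …], period ℓ=12 (even) → k=11
k=0  a_k=10  p_k/q_k = 10/1
k=1  a_k=6  p_k/q_k = 61/6
k=2  a_k=1  p_k/q_k = 71/7
k=3  a_k=2  p_k/q_k = 203/20
k=4  a_k=1  p_k/q_k = 274/27
…
k=10  a_k=1  p_k/q_k = 33877/3338
k=11  a_k=6  p_k/q_k = 227528/22419
fundamental: x₁=227528, y₁=22419  (since 51768990784 − 103·502611561 = 1)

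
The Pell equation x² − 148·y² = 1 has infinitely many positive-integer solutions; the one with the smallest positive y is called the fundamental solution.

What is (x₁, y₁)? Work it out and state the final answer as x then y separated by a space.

73 6

[12; 6,24] for √148; ℓ=2 ⇒ convergent index 1
a_0=12:  p_0=12·1+0=12,  q_0=12·0+1=1
a_1=6:  p_1=6·12+1=73,  q_1=6·1+0=6
→ (73, 6).  Check: 73²=5329, 148·6²=5328, difference 1.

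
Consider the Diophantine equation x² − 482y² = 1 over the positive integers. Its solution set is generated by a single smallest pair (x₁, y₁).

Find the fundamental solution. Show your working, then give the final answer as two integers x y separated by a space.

483 22

√482 = [21; 1,20,1,42, …], period ℓ=4 (even) → k=3
step 0: (21, 1)  from 21·(1,0) + (0,1)
step 1: (22, 1)  from 1·(21,1) + (1,0)
step 2: (461, 21)  from 20·(22,1) + (21,1)
step 3: (483, 22)  from 1·(461,21) + (22,1)
fundamental: x₁=483, y₁=22  (since 233289 − 482·484 = 1)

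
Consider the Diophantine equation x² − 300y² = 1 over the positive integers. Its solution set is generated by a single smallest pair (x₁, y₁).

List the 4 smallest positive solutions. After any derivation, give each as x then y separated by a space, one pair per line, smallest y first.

1351 78
3650401 210756
9863382151 569462634
26650854921601 1538687826312

d=300: √d = [17; 3,8,3,34] (ℓ=4, even), read p_3/q_3
a_0=17:  p_0=17·1+0=17,  q_0=17·0+1=1
a_1=3:  p_1=3·17+1=52,  q_1=3·1+0=3
a_2=8:  p_2=8·52+17=433,  q_2=8·3+1=25
a_3=3:  p_3=3·433+52=1351,  q_3=3·25+3=78
(x₁, y₁) = (1351, 78);  1351² − 300·78² = 1 ✓
k=2:  x_2 = 1351·1351+300·78·78 = 3650401,  y_2 = 1351·78+78·1351 = 210756
k=3:  x_3 = 1351·3650401+300·78·210756 = 9863382151,  y_3 = 1351·210756+78·3650401 = 569462634
k=4:  x_4 = 1351·9863382151+300·78·569462634 = 26650854921601,  y_4 = 1351·569462634+78·9863382151 = 1538687826312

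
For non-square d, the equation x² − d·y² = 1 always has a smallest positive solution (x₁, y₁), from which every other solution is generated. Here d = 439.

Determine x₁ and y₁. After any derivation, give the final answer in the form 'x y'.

440 21

d=439: √d = [20; 1,19,1,40] (ℓ=4, even), read p_3/q_3
i=0: a=20 ⇒ p=20, q=1
i=1: a=1 ⇒ p=21, q=1
i=2: a=19 ⇒ p=419, q=20
i=3: a=1 ⇒ p=440, q=21
fundamental: x₁=440, y₁=21  (since 193600 − 439·441 = 1)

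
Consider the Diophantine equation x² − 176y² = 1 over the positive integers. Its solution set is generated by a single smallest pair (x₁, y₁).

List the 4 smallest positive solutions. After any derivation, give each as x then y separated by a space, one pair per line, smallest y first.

199 15
79201 5970
31521799 2376045
12545596801 945659940

√176 = [13; 3,1,3,26, …], period ℓ=4 (even) → k=3
a_0=13:  p_0=13·1+0=13,  q_0=13·0+1=1
a_1=3:  p_1=3·13+1=40,  q_1=3·1+0=3
a_2=1:  p_2=1·40+13=53,  q_2=1·3+1=4
a_3=3:  p_3=3·53+40=199,  q_3=3·4+3=15
(x₁, y₁) = (199, 15);  199² − 176·15² = 1 ✓
n=2: (199,15)∘(199,15) = (199·199+176·15·15, 199·15+15·199) = (79201,5970)
n=3: (79201,5970)∘(199,15) = (199·79201+176·15·5970, 199·5970+15·79201) = (31521799,2376045)
n=4: (31521799,2376045)∘(199,15) = (199·31521799+176·15·2376045, 199·2376045+15·31521799) = (12545596801,945659940)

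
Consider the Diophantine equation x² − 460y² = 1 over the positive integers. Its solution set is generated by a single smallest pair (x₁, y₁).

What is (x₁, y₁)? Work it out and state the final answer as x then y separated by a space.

[21; 2,4,3,1,2,10,2,1,3,4,2,42] for √460; ℓ=12 ⇒ convergent index 11
a_0=21:  p_0=21·1+0=21,  q_0=21·0+1=1
…
a_4=1:  p_4=1·622+193=815,  q_4=1·29+9=38
a_5=2:  p_5=2·815+622=2252,  q_5=2·38+29=105
a_6=10:  p_6=10·2252+815=23335,  q_6=10·105+38=1088
…
a_10=4:  p_10=4·265693+72257=1135029,  q_10=4·12388+3369=52921
a_11=2:  p_11=2·1135029+265693=2535751,  q_11=2·52921+12388=118230
(x₁, y₁) = (2535751, 118230);  2535751² − 460·118230² = 1 ✓

2535751 118230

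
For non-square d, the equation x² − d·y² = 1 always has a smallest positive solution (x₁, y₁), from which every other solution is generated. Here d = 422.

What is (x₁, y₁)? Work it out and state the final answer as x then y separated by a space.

7022501 341850

√422 = [20; 1,1,5,2,1,…,1,1,40, …], period ℓ=14 (even) → k=13
a_0=20:  p_0=20·1+0=20,  q_0=20·0+1=1
a_1=1:  p_1=1·20+1=21,  q_1=1·1+0=1
a_2=1:  p_2=1·21+20=41,  q_2=1·1+1=2
…
a_5=1:  p_5=1·493+226=719,  q_5=1·24+11=35
a_6=3:  p_6=3·719+493=2650,  q_6=3·35+24=129
…
a_8=3:  p_8=3·53719+2650=163807,  q_8=3·2615+129=7974
a_9=1:  p_9=1·163807+53719=217526,  q_9=1·7974+2615=10589
a_10=2:  p_10=2·217526+163807=598859,  q_10=2·10589+7974=29152
a_11=5:  p_11=5·598859+217526=3211821,  q_11=5·29152+10589=156349
a_12=1:  p_12=1·3211821+598859=3810680,  q_12=1·156349+29152=185501
a_13=1:  p_13=1·3810680+3211821=7022501,  q_13=1·185501+156349=341850
fundamental: x₁=7022501, y₁=341850  (since 49315520295001 − 422·116861422500 = 1)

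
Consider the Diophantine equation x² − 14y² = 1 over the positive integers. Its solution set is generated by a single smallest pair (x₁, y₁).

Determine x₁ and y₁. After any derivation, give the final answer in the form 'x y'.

√14 = [3; 1,2,1,6, …], period ℓ=4 (even) → k=3
k=0  a_k=3  p_k/q_k = 3/1
k=1  a_k=1  p_k/q_k = 4/1
k=2  a_k=2  p_k/q_k = 11/3
k=3  a_k=1  p_k/q_k = 15/4
(x₁, y₁) = (15, 4);  15² − 14·4² = 1 ✓

15 4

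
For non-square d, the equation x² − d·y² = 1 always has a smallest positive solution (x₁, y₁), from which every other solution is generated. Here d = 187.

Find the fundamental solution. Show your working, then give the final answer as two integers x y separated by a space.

1682 123

√187 = [13; 1,2,13,2,1,26, …], period ℓ=6 (even) → k=5
a_0=13:  p_0=13·1+0=13,  q_0=13·0+1=1
…
a_3=13:  p_3=13·41+14=547,  q_3=13·3+1=40
a_4=2:  p_4=2·547+41=1135,  q_4=2·40+3=83
a_5=1:  p_5=1·1135+547=1682,  q_5=1·83+40=123
→ (1682, 123).  Check: 1682²=2829124, 187·123²=2829123, difference 1.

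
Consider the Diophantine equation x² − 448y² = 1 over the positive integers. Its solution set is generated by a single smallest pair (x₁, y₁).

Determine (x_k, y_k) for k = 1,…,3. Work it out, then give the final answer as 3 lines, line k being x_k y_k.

127 6
32257 1524
8193151 387090

[21; 6,42] for √448; ℓ=2 ⇒ convergent index 1
k=0  a_k=21  p_k/q_k = 21/1
k=1  a_k=6  p_k/q_k = 127/6
→ (127, 6).  Check: 127²=16129, 448·6²=16128, difference 1.
(127+6√448)^2 = 32257 + 1524√448
(127+6√448)^3 = 8193151 + 387090√448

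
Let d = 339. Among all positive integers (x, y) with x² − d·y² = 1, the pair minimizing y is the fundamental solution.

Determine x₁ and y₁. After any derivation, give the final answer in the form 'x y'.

97970 5321

[18; 2,2,2,1,17,1,2,2,2,36] for √339; ℓ=10 ⇒ convergent index 9
step 0: (18, 1)  from 18·(1,0) + (0,1)
step 1: (37, 2)  from 2·(18,1) + (1,0)
step 2: (92, 5)  from 2·(37,2) + (18,1)
step 3: (221, 12)  from 2·(92,5) + (37,2)
step 4: (313, 17)  from 1·(221,12) + (92,5)
…
step 8: (40359, 2192)  from 2·(17252,937) + (5855,318)
step 9: (97970, 5321)  from 2·(40359,2192) + (17252,937)
fundamental: x₁=97970, y₁=5321  (since 9598120900 − 339·28313041 = 1)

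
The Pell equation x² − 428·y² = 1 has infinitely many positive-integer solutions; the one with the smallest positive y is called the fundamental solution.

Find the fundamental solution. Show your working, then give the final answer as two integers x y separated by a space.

√428 = [20; 1,2,4,1,5,10,5,1,4,2,1,40, …], period ℓ=12 (even) → k=11
i=0: a=20 ⇒ p=20, q=1
…
i=10: a=2 ⇒ p=1273708, q=61567
i=11: a=1 ⇒ p=1850887, q=89466
→ (1850887, 89466).  Check: 1850887²=3425782686769, 428·89466²=3425782686768, difference 1.

1850887 89466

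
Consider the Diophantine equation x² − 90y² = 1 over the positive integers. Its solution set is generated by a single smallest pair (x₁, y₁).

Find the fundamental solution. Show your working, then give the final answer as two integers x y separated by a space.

d=90: √d = [9; 2,18] (ℓ=2, even), read p_1/q_1
i=0: a=9 ⇒ p=9, q=1
i=1: a=2 ⇒ p=19, q=2
fundamental: x₁=19, y₁=2  (since 361 − 90·4 = 1)

19 2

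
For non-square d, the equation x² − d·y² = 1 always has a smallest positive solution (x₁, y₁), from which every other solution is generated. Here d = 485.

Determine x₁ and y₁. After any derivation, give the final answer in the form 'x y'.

√485 → a₀=22, period (44); ℓ=1 odd so k=1
step 0: (22, 1)  from 22·(1,0) + (0,1)
step 1: (969, 44)  from 44·(22,1) + (1,0)
→ (969, 44).  Check: 969²=938961, 485·44²=938960, difference 1.

969 44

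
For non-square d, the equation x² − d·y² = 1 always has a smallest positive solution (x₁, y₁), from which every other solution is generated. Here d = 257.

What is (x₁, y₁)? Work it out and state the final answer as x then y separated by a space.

√257 = [16; 32, …], period ℓ=1 (odd) → k=1
k=0  a_k=16  p_k/q_k = 16/1
k=1  a_k=32  p_k/q_k = 513/32
(x₁, y₁) = (513, 32);  513² − 257·32² = 1 ✓

513 32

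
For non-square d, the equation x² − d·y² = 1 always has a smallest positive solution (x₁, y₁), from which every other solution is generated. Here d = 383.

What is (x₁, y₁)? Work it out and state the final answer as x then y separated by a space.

18768 959

d=383: √d = [19; 1,1,3,19,3,1,1,38] (ℓ=8, even), read p_7/q_7
i=0: a=19 ⇒ p=19, q=1
…
i=2: a=1 ⇒ p=39, q=2
i=3: a=3 ⇒ p=137, q=7
i=4: a=19 ⇒ p=2642, q=135
…
i=6: a=1 ⇒ p=10705, q=547
i=7: a=1 ⇒ p=18768, q=959
(x₁, y₁) = (18768, 959);  18768² − 383·959² = 1 ✓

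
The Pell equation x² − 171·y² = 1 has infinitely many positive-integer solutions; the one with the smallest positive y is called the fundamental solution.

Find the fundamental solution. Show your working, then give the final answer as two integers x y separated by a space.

d=171: √d = [13; 13,26] (ℓ=2, even), read p_1/q_1
step 0: (13, 1)  from 13·(1,0) + (0,1)
step 1: (170, 13)  from 13·(13,1) + (1,0)
(x₁, y₁) = (170, 13);  170² − 171·13² = 1 ✓

170 13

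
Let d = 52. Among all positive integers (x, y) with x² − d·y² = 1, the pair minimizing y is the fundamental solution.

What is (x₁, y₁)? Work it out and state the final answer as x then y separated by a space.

[7; 4,1,2,1,4,14] for √52; ℓ=6 ⇒ convergent index 5
a_0=7:  p_0=7·1+0=7,  q_0=7·0+1=1
…
a_2=1:  p_2=1·29+7=36,  q_2=1·4+1=5
a_3=2:  p_3=2·36+29=101,  q_3=2·5+4=14
a_4=1:  p_4=1·101+36=137,  q_4=1·14+5=19
a_5=4:  p_5=4·137+101=649,  q_5=4·19+14=90
(x₁, y₁) = (649, 90);  649² − 52·90² = 1 ✓

649 90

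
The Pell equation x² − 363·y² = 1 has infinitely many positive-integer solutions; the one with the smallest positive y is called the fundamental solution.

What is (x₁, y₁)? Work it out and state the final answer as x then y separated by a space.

d=363: √d = [19; 19,38] (ℓ=2, even), read p_1/q_1
i=0: a=19 ⇒ p=19, q=1
i=1: a=19 ⇒ p=362, q=19
→ (362, 19).  Check: 362²=131044, 363·19²=131043, difference 1.

362 19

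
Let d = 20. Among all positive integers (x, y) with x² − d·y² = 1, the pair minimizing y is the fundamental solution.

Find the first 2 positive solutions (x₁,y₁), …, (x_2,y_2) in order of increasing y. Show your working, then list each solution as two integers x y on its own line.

d=20: √d = [4; 2,8] (ℓ=2, even), read p_1/q_1
a_0=4:  p_0=4·1+0=4,  q_0=4·0+1=1
a_1=2:  p_1=2·4+1=9,  q_1=2·1+0=2
(x₁, y₁) = (9, 2);  9² − 20·2² = 1 ✓
n=2: (9,2)∘(9,2) = (9·9+20·2·2, 9·2+2·9) = (161,36)

9 2
161 36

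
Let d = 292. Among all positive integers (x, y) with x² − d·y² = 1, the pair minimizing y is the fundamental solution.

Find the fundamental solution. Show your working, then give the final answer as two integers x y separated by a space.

d=292: √d = [17; 11,2,1,3,8,3,1,2,11,34] (ℓ=10, even), read p_9/q_9
a_0=17:  p_0=17·1+0=17,  q_0=17·0+1=1
a_1=11:  p_1=11·17+1=188,  q_1=11·1+0=11
a_2=2:  p_2=2·188+17=393,  q_2=2·11+1=23
a_3=1:  p_3=1·393+188=581,  q_3=1·23+11=34
a_4=3:  p_4=3·581+393=2136,  q_4=3·34+23=125
a_5=8:  p_5=8·2136+581=17669,  q_5=8·125+34=1034
a_6=3:  p_6=3·17669+2136=55143,  q_6=3·1034+125=3227
a_7=1:  p_7=1·55143+17669=72812,  q_7=1·3227+1034=4261
a_8=2:  p_8=2·72812+55143=200767,  q_8=2·4261+3227=11749
a_9=11:  p_9=11·200767+72812=2281249,  q_9=11·11749+4261=133500
fundamental: x₁=2281249, y₁=133500  (since 5204097000001 − 292·17822250000 = 1)

2281249 133500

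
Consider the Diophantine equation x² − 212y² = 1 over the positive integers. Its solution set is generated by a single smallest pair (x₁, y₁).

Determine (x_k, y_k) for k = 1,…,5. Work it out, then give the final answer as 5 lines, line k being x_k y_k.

66249 4550
8777860001 602865900
1163048894346249 79878526013650
154101652394311440001 10583744939153731800
20418160737778428282906249 1402325036868112630022750

√212 → a₀=14, period (1,1,3,1,1,…,1,1,28); ℓ=14 even so k=13
a_0=14:  p_0=14·1+0=14,  q_0=14·0+1=1
a_1=1:  p_1=1·14+1=15,  q_1=1·1+0=1
a_2=1:  p_2=1·15+14=29,  q_2=1·1+1=2
…
a_4=1:  p_4=1·102+29=131,  q_4=1·7+2=9
a_5=1:  p_5=1·131+102=233,  q_5=1·9+7=16
a_6=1:  p_6=1·233+131=364,  q_6=1·16+9=25
a_7=6:  p_7=6·364+233=2417,  q_7=6·25+16=166
a_8=1:  p_8=1·2417+364=2781,  q_8=1·166+25=191
…
a_10=1:  p_10=1·5198+2781=7979,  q_10=1·357+191=548
…
a_12=1:  p_12=1·29135+7979=37114,  q_12=1·2001+548=2549
a_13=1:  p_13=1·37114+29135=66249,  q_13=1·2549+2001=4550
fundamental: x₁=66249, y₁=4550  (since 4388930001 − 212·20702500 = 1)
(66249+4550√212)^2 = 8777860001 + 602865900√212
(66249+4550√212)^3 = 1163048894346249 + 79878526013650√212
(66249+4550√212)^4 = 154101652394311440001 + 10583744939153731800√212
(66249+4550√212)^5 = 20418160737778428282906249 + 1402325036868112630022750√212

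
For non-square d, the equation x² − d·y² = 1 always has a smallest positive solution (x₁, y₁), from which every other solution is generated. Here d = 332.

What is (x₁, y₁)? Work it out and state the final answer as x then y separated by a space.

d=332: √d = [18; 4,1,1,8,1,1,4,36] (ℓ=8, even), read p_7/q_7
step 0: (18, 1)  from 18·(1,0) + (0,1)
step 1: (73, 4)  from 4·(18,1) + (1,0)
step 2: (91, 5)  from 1·(73,4) + (18,1)
step 3: (164, 9)  from 1·(91,5) + (73,4)
…
step 6: (2970, 163)  from 1·(1567,86) + (1403,77)
step 7: (13447, 738)  from 4·(2970,163) + (1567,86)
→ (13447, 738).  Check: 13447²=180821809, 332·738²=180821808, difference 1.

13447 738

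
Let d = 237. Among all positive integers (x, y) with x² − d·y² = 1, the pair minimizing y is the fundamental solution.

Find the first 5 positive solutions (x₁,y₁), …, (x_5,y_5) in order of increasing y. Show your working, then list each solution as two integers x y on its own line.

d=237: √d = [15; 2,1,1,7,10,7,1,1,2,30] (ℓ=10, even), read p_9/q_9
k=0  a_k=15  p_k/q_k = 15/1
k=1  a_k=2  p_k/q_k = 31/2
…
k=3  a_k=1  p_k/q_k = 77/5
k=4  a_k=7  p_k/q_k = 585/38
…
k=8  a_k=1  p_k/q_k = 90075/5851
k=9  a_k=2  p_k/q_k = 228151/14820
→ (228151, 14820).  Check: 228151²=52052878801, 237·14820²=52052878800, difference 1.
k=2:  x_2 = 228151·228151+237·14820·14820 = 104105757601,  y_2 = 228151·14820+14820·228151 = 6762395640
k=3:  x_3 = 228151·104105757601+237·14820·6762395640 = 47503665404623351,  y_3 = 228151·6762395640+14820·104105757601 = 3085694655308460
k=4:  x_4 = 228151·47503665404623351+237·14820·3085694655308460 = 21676017531356338550401,  y_4 = 228151·3085694655308460+14820·47503665404623351 = 1408008642599798519280
k=5:  x_5 = 228151·21676017531356338550401+237·14820·1408008642599798519280 = 9890810151545456327820453751,  y_5 = 228151·1408008642599798519280+14820·21676017531356338550401 = 642477159632487569289194100

228151 14820
104105757601 6762395640
47503665404623351 3085694655308460
21676017531356338550401 1408008642599798519280
9890810151545456327820453751 642477159632487569289194100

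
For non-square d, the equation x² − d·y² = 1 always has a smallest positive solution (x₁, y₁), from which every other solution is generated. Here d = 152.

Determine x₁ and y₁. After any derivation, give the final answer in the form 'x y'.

√152 = [12; 3,24, …], period ℓ=2 (even) → k=1
i=0: a=12 ⇒ p=12, q=1
i=1: a=3 ⇒ p=37, q=3
fundamental: x₁=37, y₁=3  (since 1369 − 152·9 = 1)

37 3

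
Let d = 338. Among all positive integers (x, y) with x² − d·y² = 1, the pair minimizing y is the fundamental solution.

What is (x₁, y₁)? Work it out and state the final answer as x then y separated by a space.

114243 6214

√338 → a₀=18, period (2,1,1,2,36); ℓ=5 odd so k=9
k=0  a_k=18  p_k/q_k = 18/1
k=1  a_k=2  p_k/q_k = 37/2
k=2  a_k=1  p_k/q_k = 55/3
k=3  a_k=1  p_k/q_k = 92/5
k=4  a_k=2  p_k/q_k = 239/13
…
k=6  a_k=2  p_k/q_k = 17631/959
k=7  a_k=1  p_k/q_k = 26327/1432
k=8  a_k=1  p_k/q_k = 43958/2391
k=9  a_k=2  p_k/q_k = 114243/6214
→ (114243, 6214).  Check: 114243²=13051463049, 338·6214²=13051463048, difference 1.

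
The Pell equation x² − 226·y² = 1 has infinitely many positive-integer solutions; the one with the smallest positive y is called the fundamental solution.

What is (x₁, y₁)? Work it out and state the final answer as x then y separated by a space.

451 30

√226 = [15; 30, …], period ℓ=1 (odd) → k=1
a_0=15:  p_0=15·1+0=15,  q_0=15·0+1=1
a_1=30:  p_1=30·15+1=451,  q_1=30·1+0=30
(x₁, y₁) = (451, 30);  451² − 226·30² = 1 ✓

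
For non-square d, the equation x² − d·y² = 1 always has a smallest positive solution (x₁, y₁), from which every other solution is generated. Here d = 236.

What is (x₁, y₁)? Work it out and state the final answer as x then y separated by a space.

561799 36570

√236 = [15; 2,1,3,5,1,6,1,5,3,1,2,30, …], period ℓ=12 (even) → k=11
i=0: a=15 ⇒ p=15, q=1
i=1: a=2 ⇒ p=31, q=2
i=2: a=1 ⇒ p=46, q=3
i=3: a=3 ⇒ p=169, q=11
…
i=5: a=1 ⇒ p=1060, q=69
…
i=9: a=3 ⇒ p=154729, q=10072
i=10: a=1 ⇒ p=203535, q=13249
i=11: a=2 ⇒ p=561799, q=36570
→ (561799, 36570).  Check: 561799²=315618116401, 236·36570²=315618116400, difference 1.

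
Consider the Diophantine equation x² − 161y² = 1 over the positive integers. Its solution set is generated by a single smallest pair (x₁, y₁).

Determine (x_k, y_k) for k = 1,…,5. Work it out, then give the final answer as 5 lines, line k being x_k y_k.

√161 → a₀=12, period (1,2,4,1,2,1,4,2,1,24); ℓ=10 even so k=9
a_0=12:  p_0=12·1+0=12,  q_0=12·0+1=1
…
a_5=2:  p_5=2·203+165=571,  q_5=2·16+13=45
…
a_8=2:  p_8=2·3667+774=8108,  q_8=2·289+61=639
a_9=1:  p_9=1·8108+3667=11775,  q_9=1·639+289=928
(x₁, y₁) = (11775, 928);  11775² − 161·928² = 1 ✓
(x_2, y_2) = (11775·11775 + 161·928·928, 11775·928 + 928·11775) = (277301249, 21854400)
(x_3, y_3) = (11775·277301249 + 161·928·21854400, 11775·21854400 + 928·277301249) = (6530444402175, 514671119072)
(x_4, y_4) = (11775·6530444402175 + 161·928·514671119072, 11775·514671119072 + 928·6530444402175) = (153791965393920001, 12120504832291200)
(x_5, y_5) = (11775·153791965393920001 + 161·928·12120504832291200, 11775·12120504832291200 + 928·153791965393920001) = (3621800778496371621375, 285437888285786640928)

11775 928
277301249 21854400
6530444402175 514671119072
153791965393920001 12120504832291200
3621800778496371621375 285437888285786640928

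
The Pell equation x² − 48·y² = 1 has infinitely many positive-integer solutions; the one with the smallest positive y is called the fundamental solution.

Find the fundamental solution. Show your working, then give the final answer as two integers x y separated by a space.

√48 → a₀=6, period (1,12); ℓ=2 even so k=1
step 0: (6, 1)  from 6·(1,0) + (0,1)
step 1: (7, 1)  from 1·(6,1) + (1,0)
fundamental: x₁=7, y₁=1  (since 49 − 48·1 = 1)

7 1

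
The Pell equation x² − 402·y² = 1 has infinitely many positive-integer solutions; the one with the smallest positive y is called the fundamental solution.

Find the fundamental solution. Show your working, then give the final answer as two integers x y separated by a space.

√402 = [20; 20,40, …], period ℓ=2 (even) → k=1
step 0: (20, 1)  from 20·(1,0) + (0,1)
step 1: (401, 20)  from 20·(20,1) + (1,0)
(x₁, y₁) = (401, 20);  401² − 402·20² = 1 ✓

401 20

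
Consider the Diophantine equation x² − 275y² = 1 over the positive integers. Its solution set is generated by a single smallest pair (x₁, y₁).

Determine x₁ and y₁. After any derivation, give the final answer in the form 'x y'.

[16; 1,1,2,1,1,32] for √275; ℓ=6 ⇒ convergent index 5
k=0  a_k=16  p_k/q_k = 16/1
…
k=2  a_k=1  p_k/q_k = 33/2
k=3  a_k=2  p_k/q_k = 83/5
k=4  a_k=1  p_k/q_k = 116/7
k=5  a_k=1  p_k/q_k = 199/12
→ (199, 12).  Check: 199²=39601, 275·12²=39600, difference 1.

199 12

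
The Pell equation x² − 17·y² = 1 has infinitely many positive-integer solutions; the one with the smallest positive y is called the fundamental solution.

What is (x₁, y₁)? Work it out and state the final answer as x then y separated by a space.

33 8

√17 = [4; 8, …], period ℓ=1 (odd) → k=1
i=0: a=4 ⇒ p=4, q=1
i=1: a=8 ⇒ p=33, q=8
→ (33, 8).  Check: 33²=1089, 17·8²=1088, difference 1.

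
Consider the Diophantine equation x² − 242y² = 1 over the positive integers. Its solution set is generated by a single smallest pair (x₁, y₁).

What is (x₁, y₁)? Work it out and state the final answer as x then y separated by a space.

√242 = [15; 1,1,3,1,14,1,3,1,1,30, …], period ℓ=10 (even) → k=9
step 0: (15, 1)  from 15·(1,0) + (0,1)
step 1: (16, 1)  from 1·(15,1) + (1,0)
step 2: (31, 2)  from 1·(16,1) + (15,1)
step 3: (109, 7)  from 3·(31,2) + (16,1)
step 4: (140, 9)  from 1·(109,7) + (31,2)
step 5: (2069, 133)  from 14·(140,9) + (109,7)
step 6: (2209, 142)  from 1·(2069,133) + (140,9)
step 7: (8696, 559)  from 3·(2209,142) + (2069,133)
step 8: (10905, 701)  from 1·(8696,559) + (2209,142)
step 9: (19601, 1260)  from 1·(10905,701) + (8696,559)
fundamental: x₁=19601, y₁=1260  (since 384199201 − 242·1587600 = 1)

19601 1260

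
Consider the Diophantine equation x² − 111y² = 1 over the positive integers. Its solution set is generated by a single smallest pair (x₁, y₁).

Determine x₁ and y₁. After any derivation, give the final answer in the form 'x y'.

√111 = [10; 1,1,6,1,1,20, …], period ℓ=6 (even) → k=5
a_0=10:  p_0=10·1+0=10,  q_0=10·0+1=1
…
a_2=1:  p_2=1·11+10=21,  q_2=1·1+1=2
a_3=6:  p_3=6·21+11=137,  q_3=6·2+1=13
a_4=1:  p_4=1·137+21=158,  q_4=1·13+2=15
a_5=1:  p_5=1·158+137=295,  q_5=1·15+13=28
→ (295, 28).  Check: 295²=87025, 111·28²=87024, difference 1.

295 28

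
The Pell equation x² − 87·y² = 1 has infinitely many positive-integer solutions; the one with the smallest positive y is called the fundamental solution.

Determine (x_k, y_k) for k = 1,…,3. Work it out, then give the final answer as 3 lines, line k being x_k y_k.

28 3
1567 168
87724 9405

[9; 3,18] for √87; ℓ=2 ⇒ convergent index 1
a_0=9:  p_0=9·1+0=9,  q_0=9·0+1=1
a_1=3:  p_1=3·9+1=28,  q_1=3·1+0=3
(x₁, y₁) = (28, 3);  28² − 87·3² = 1 ✓
k=2:  x_2 = 28·28+87·3·3 = 1567,  y_2 = 28·3+3·28 = 168
k=3:  x_3 = 28·1567+87·3·168 = 87724,  y_3 = 28·168+3·1567 = 9405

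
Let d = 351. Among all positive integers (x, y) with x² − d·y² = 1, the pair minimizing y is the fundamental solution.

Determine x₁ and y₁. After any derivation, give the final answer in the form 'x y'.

d=351: √d = [18; 1,2,1,3,2,2,2,3,1,2,1,36] (ℓ=12, even), read p_11/q_11
k=0  a_k=18  p_k/q_k = 18/1
k=1  a_k=1  p_k/q_k = 19/1
…
k=4  a_k=3  p_k/q_k = 281/15
…
k=6  a_k=2  p_k/q_k = 1555/83
k=7  a_k=2  p_k/q_k = 3747/200
…
k=10  a_k=2  p_k/q_k = 45882/2449
k=11  a_k=1  p_k/q_k = 62425/3332
(x₁, y₁) = (62425, 3332);  62425² − 351·3332² = 1 ✓

62425 3332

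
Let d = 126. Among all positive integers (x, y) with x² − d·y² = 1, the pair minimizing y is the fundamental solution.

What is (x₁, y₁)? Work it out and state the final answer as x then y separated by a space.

d=126: √d = [11; 4,2,4,22] (ℓ=4, even), read p_3/q_3
step 0: (11, 1)  from 11·(1,0) + (0,1)
step 1: (45, 4)  from 4·(11,1) + (1,0)
step 2: (101, 9)  from 2·(45,4) + (11,1)
step 3: (449, 40)  from 4·(101,9) + (45,4)
(x₁, y₁) = (449, 40);  449² − 126·40² = 1 ✓

449 40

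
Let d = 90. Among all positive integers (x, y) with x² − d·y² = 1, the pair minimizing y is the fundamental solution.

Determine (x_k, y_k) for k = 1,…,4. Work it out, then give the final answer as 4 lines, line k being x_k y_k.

19 2
721 76
27379 2886
1039681 109592

√90 = [9; 2,18, …], period ℓ=2 (even) → k=1
a_0=9:  p_0=9·1+0=9,  q_0=9·0+1=1
a_1=2:  p_1=2·9+1=19,  q_1=2·1+0=2
fundamental: x₁=19, y₁=2  (since 361 − 90·4 = 1)
(19+2√90)^2 = 721 + 76√90
(19+2√90)^3 = 27379 + 2886√90
(19+2√90)^4 = 1039681 + 109592√90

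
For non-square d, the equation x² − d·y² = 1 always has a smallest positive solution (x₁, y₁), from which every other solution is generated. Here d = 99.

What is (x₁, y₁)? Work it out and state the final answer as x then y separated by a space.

10 1

d=99: √d = [9; 1,18] (ℓ=2, even), read p_1/q_1
k=0  a_k=9  p_k/q_k = 9/1
k=1  a_k=1  p_k/q_k = 10/1
→ (10, 1).  Check: 10²=100, 99·1²=99, difference 1.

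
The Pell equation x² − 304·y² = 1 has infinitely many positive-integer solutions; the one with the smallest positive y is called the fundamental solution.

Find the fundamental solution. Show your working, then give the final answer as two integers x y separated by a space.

57799 3315

d=304: √d = [17; 2,3,2,1,1,1,1,1,2,3,2,34] (ℓ=12, even), read p_11/q_11
i=0: a=17 ⇒ p=17, q=1
…
i=8: a=1 ⇒ p=2842, q=163
…
i=10: a=3 ⇒ p=25177, q=1444
i=11: a=2 ⇒ p=57799, q=3315
→ (57799, 3315).  Check: 57799²=3340724401, 304·3315²=3340724400, difference 1.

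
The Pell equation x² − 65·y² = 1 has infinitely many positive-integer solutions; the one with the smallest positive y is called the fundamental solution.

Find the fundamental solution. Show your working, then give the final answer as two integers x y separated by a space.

129 16

d=65: √d = [8; 16] (ℓ=1, odd), read p_1/q_1
a_0=8:  p_0=8·1+0=8,  q_0=8·0+1=1
a_1=16:  p_1=16·8+1=129,  q_1=16·1+0=16
(x₁, y₁) = (129, 16);  129² − 65·16² = 1 ✓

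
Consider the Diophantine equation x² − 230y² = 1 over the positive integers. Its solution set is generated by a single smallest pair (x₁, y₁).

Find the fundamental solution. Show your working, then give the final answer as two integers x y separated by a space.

√230 → a₀=15, period (6,30); ℓ=2 even so k=1
step 0: (15, 1)  from 15·(1,0) + (0,1)
step 1: (91, 6)  from 6·(15,1) + (1,0)
fundamental: x₁=91, y₁=6  (since 8281 − 230·36 = 1)

91 6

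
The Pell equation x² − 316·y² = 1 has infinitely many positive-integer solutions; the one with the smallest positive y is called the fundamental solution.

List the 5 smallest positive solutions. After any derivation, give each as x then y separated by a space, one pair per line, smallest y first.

12799 720
327628801 18430560
8386642035199 471785474160
214681262489395201 12076764549117120
5495410948816896319999 309141018456514563600

d=316: √d = [17; 1,3,2,8,2,3,1,34] (ℓ=8, even), read p_7/q_7
step 0: (17, 1)  from 17·(1,0) + (0,1)
…
step 3: (160, 9)  from 2·(71,4) + (18,1)
…
step 6: (9937, 559)  from 3·(2862,161) + (1351,76)
step 7: (12799, 720)  from 1·(9937,559) + (2862,161)
(x₁, y₁) = (12799, 720);  12799² − 316·720² = 1 ✓
n=2: (12799,720)∘(12799,720) = (12799·12799+316·720·720, 12799·720+720·12799) = (327628801,18430560)
n=3: (327628801,18430560)∘(12799,720) = (12799·327628801+316·720·18430560, 12799·18430560+720·327628801) = (8386642035199,471785474160)
n=4: (8386642035199,471785474160)∘(12799,720) = (12799·8386642035199+316·720·471785474160, 12799·471785474160+720·8386642035199) = (214681262489395201,12076764549117120)
n=5: (214681262489395201,12076764549117120)∘(12799,720) = (12799·214681262489395201+316·720·12076764549117120, 12799·12076764549117120+720·214681262489395201) = (5495410948816896319999,309141018456514563600)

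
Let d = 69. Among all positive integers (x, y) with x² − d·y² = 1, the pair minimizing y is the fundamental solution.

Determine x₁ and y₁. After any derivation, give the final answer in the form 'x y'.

7775 936

[8; 3,3,1,4,1,3,3,16] for √69; ℓ=8 ⇒ convergent index 7
i=0: a=8 ⇒ p=8, q=1
i=1: a=3 ⇒ p=25, q=3
i=2: a=3 ⇒ p=83, q=10
i=3: a=1 ⇒ p=108, q=13
i=4: a=4 ⇒ p=515, q=62
i=5: a=1 ⇒ p=623, q=75
i=6: a=3 ⇒ p=2384, q=287
i=7: a=3 ⇒ p=7775, q=936
fundamental: x₁=7775, y₁=936  (since 60450625 − 69·876096 = 1)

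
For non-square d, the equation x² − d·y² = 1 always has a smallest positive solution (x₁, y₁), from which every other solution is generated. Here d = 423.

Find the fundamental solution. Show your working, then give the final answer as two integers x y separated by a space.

√423 = [20; 1,1,3,4,3,1,1,40, …], period ℓ=8 (even) → k=7
k=0  a_k=20  p_k/q_k = 20/1
k=1  a_k=1  p_k/q_k = 21/1
…
k=3  a_k=3  p_k/q_k = 144/7
k=4  a_k=4  p_k/q_k = 617/30
k=5  a_k=3  p_k/q_k = 1995/97
k=6  a_k=1  p_k/q_k = 2612/127
k=7  a_k=1  p_k/q_k = 4607/224
(x₁, y₁) = (4607, 224);  4607² − 423·224² = 1 ✓

4607 224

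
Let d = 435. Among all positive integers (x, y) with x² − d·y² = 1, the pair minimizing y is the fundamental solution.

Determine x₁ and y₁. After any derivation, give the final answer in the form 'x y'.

√435 = [20; 1,5,1,40, …], period ℓ=4 (even) → k=3
a_0=20:  p_0=20·1+0=20,  q_0=20·0+1=1
…
a_2=5:  p_2=5·21+20=125,  q_2=5·1+1=6
a_3=1:  p_3=1·125+21=146,  q_3=1·6+1=7
(x₁, y₁) = (146, 7);  146² − 435·7² = 1 ✓

146 7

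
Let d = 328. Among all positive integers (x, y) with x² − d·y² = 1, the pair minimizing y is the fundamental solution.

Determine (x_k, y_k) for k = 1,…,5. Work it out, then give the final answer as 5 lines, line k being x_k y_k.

163 9
53137 2934
17322499 956475
5647081537 311807916
1840931258563 101648424141

√328 → a₀=18, period (9,36); ℓ=2 even so k=1
a_0=18:  p_0=18·1+0=18,  q_0=18·0+1=1
a_1=9:  p_1=9·18+1=163,  q_1=9·1+0=9
fundamental: x₁=163, y₁=9  (since 26569 − 328·81 = 1)
k=2:  x_2 = 163·163+328·9·9 = 53137,  y_2 = 163·9+9·163 = 2934
k=3:  x_3 = 163·53137+328·9·2934 = 17322499,  y_3 = 163·2934+9·53137 = 956475
k=4:  x_4 = 163·17322499+328·9·956475 = 5647081537,  y_4 = 163·956475+9·17322499 = 311807916
k=5:  x_5 = 163·5647081537+328·9·311807916 = 1840931258563,  y_5 = 163·311807916+9·5647081537 = 101648424141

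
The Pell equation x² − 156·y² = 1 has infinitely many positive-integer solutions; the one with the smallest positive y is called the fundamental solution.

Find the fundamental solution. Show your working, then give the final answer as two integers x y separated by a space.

25 2

√156 → a₀=12, period (2,24); ℓ=2 even so k=1
k=0  a_k=12  p_k/q_k = 12/1
k=1  a_k=2  p_k/q_k = 25/2
→ (25, 2).  Check: 25²=625, 156·2²=624, difference 1.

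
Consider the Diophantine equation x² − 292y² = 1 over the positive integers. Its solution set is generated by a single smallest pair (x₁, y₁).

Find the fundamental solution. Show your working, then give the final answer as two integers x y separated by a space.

√292 → a₀=17, period (11,2,1,3,8,3,1,2,11,34); ℓ=10 even so k=9
a_0=17:  p_0=17·1+0=17,  q_0=17·0+1=1
…
a_3=1:  p_3=1·393+188=581,  q_3=1·23+11=34
…
a_7=1:  p_7=1·55143+17669=72812,  q_7=1·3227+1034=4261
a_8=2:  p_8=2·72812+55143=200767,  q_8=2·4261+3227=11749
a_9=11:  p_9=11·200767+72812=2281249,  q_9=11·11749+4261=133500
fundamental: x₁=2281249, y₁=133500  (since 5204097000001 − 292·17822250000 = 1)

2281249 133500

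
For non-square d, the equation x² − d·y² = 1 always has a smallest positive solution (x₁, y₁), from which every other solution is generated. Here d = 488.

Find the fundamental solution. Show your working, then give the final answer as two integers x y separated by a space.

√488 = [22; 11,44, …], period ℓ=2 (even) → k=1
a_0=22:  p_0=22·1+0=22,  q_0=22·0+1=1
a_1=11:  p_1=11·22+1=243,  q_1=11·1+0=11
(x₁, y₁) = (243, 11);  243² − 488·11² = 1 ✓

243 11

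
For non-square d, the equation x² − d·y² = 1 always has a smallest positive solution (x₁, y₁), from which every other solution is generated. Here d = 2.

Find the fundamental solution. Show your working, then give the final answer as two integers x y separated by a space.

3 2

[1; 2] for √2; ℓ=1 ⇒ convergent index 1
i=0: a=1 ⇒ p=1, q=1
i=1: a=2 ⇒ p=3, q=2
→ (3, 2).  Check: 3²=9, 2·2²=8, difference 1.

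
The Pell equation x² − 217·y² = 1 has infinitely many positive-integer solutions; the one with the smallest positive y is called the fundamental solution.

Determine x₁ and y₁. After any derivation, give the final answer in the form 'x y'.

3844063 260952

√217 → a₀=14, period (1,2,1,2,1,…,2,1,28); ℓ=16 even so k=15
a_0=14:  p_0=14·1+0=14,  q_0=14·0+1=1
a_1=1:  p_1=1·14+1=15,  q_1=1·1+0=1
a_2=2:  p_2=2·15+14=44,  q_2=2·1+1=3
a_3=1:  p_3=1·44+15=59,  q_3=1·3+1=4
a_4=2:  p_4=2·59+44=162,  q_4=2·4+3=11
a_5=1:  p_5=1·162+59=221,  q_5=1·11+4=15
a_6=1:  p_6=1·221+162=383,  q_6=1·15+11=26
a_7=9:  p_7=9·383+221=3668,  q_7=9·26+15=249
a_8=4:  p_8=4·3668+383=15055,  q_8=4·249+26=1022
a_9=9:  p_9=9·15055+3668=139163,  q_9=9·1022+249=9447
a_10=1:  p_10=1·139163+15055=154218,  q_10=1·9447+1022=10469
a_11=1:  p_11=1·154218+139163=293381,  q_11=1·10469+9447=19916
a_12=2:  p_12=2·293381+154218=740980,  q_12=2·19916+10469=50301
…
a_14=2:  p_14=2·1034361+740980=2809702,  q_14=2·70217+50301=190735
a_15=1:  p_15=1·2809702+1034361=3844063,  q_15=1·190735+70217=260952
→ (3844063, 260952).  Check: 3844063²=14776820347969, 217·260952²=14776820347968, difference 1.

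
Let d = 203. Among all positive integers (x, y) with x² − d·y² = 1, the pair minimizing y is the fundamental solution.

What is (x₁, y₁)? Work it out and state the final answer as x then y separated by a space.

57 4

[14; 4,28] for √203; ℓ=2 ⇒ convergent index 1
k=0  a_k=14  p_k/q_k = 14/1
k=1  a_k=4  p_k/q_k = 57/4
→ (57, 4).  Check: 57²=3249, 203·4²=3248, difference 1.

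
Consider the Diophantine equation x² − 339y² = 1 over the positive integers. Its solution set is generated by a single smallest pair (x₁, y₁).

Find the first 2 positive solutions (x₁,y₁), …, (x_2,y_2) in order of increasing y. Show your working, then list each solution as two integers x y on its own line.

√339 = [18; 2,2,2,1,17,1,2,2,2,36, …], period ℓ=10 (even) → k=9
a_0=18:  p_0=18·1+0=18,  q_0=18·0+1=1
…
a_2=2:  p_2=2·37+18=92,  q_2=2·2+1=5
…
a_4=1:  p_4=1·221+92=313,  q_4=1·12+5=17
…
a_6=1:  p_6=1·5542+313=5855,  q_6=1·301+17=318
…
a_8=2:  p_8=2·17252+5855=40359,  q_8=2·937+318=2192
a_9=2:  p_9=2·40359+17252=97970,  q_9=2·2192+937=5321
(x₁, y₁) = (97970, 5321);  97970² − 339·5321² = 1 ✓
(97970+5321√339)^2 = 19196241799 + 1042596740√339

97970 5321
19196241799 1042596740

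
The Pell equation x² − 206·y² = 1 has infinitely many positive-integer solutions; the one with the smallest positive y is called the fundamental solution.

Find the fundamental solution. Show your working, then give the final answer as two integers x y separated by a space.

√206 = [14; 2,1,5,14,5,1,2,28, …], period ℓ=8 (even) → k=7
step 0: (14, 1)  from 14·(1,0) + (0,1)
step 1: (29, 2)  from 2·(14,1) + (1,0)
step 2: (43, 3)  from 1·(29,2) + (14,1)
step 3: (244, 17)  from 5·(43,3) + (29,2)
step 4: (3459, 241)  from 14·(244,17) + (43,3)
…
step 6: (20998, 1463)  from 1·(17539,1222) + (3459,241)
step 7: (59535, 4148)  from 2·(20998,1463) + (17539,1222)
(x₁, y₁) = (59535, 4148);  59535² − 206·4148² = 1 ✓

59535 4148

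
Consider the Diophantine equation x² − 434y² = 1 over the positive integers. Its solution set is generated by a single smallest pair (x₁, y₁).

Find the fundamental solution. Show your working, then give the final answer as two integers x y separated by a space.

[20; 1,4,1,40] for √434; ℓ=4 ⇒ convergent index 3
i=0: a=20 ⇒ p=20, q=1
i=1: a=1 ⇒ p=21, q=1
i=2: a=4 ⇒ p=104, q=5
i=3: a=1 ⇒ p=125, q=6
→ (125, 6).  Check: 125²=15625, 434·6²=15624, difference 1.

125 6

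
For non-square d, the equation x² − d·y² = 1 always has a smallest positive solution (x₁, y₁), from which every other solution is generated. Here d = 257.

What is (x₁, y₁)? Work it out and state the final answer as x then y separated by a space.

513 32

[16; 32] for √257; ℓ=1 ⇒ convergent index 1
k=0  a_k=16  p_k/q_k = 16/1
k=1  a_k=32  p_k/q_k = 513/32
fundamental: x₁=513, y₁=32  (since 263169 − 257·1024 = 1)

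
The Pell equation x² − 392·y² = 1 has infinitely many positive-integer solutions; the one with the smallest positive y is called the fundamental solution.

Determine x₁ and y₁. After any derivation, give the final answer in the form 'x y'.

99 5

√392 → a₀=19, period (1,3,1,38); ℓ=4 even so k=3
k=0  a_k=19  p_k/q_k = 19/1
k=1  a_k=1  p_k/q_k = 20/1
k=2  a_k=3  p_k/q_k = 79/4
k=3  a_k=1  p_k/q_k = 99/5
fundamental: x₁=99, y₁=5  (since 9801 − 392·25 = 1)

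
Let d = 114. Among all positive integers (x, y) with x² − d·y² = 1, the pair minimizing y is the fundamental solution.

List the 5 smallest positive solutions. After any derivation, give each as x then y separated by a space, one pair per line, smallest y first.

√114 = [10; 1,2,10,2,1,20, …], period ℓ=6 (even) → k=5
k=0  a_k=10  p_k/q_k = 10/1
…
k=3  a_k=10  p_k/q_k = 331/31
k=4  a_k=2  p_k/q_k = 694/65
k=5  a_k=1  p_k/q_k = 1025/96
(x₁, y₁) = (1025, 96);  1025² − 114·96² = 1 ✓
(1025+96√114)^2 = 2101249 + 196800√114
(1025+96√114)^3 = 4307559425 + 403439904√114
(1025+96√114)^4 = 8830494720001 + 827051606400√114
(1025+96√114)^5 = 18102509868442625 + 1695455389680096√114

1025 96
2101249 196800
4307559425 403439904
8830494720001 827051606400
18102509868442625 1695455389680096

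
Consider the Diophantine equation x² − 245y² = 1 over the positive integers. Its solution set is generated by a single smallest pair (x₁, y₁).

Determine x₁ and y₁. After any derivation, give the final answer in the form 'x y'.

[15; 1,1,1,7,6,7,1,1,1,30] for √245; ℓ=10 ⇒ convergent index 9
step 0: (15, 1)  from 15·(1,0) + (0,1)
step 1: (16, 1)  from 1·(15,1) + (1,0)
step 2: (31, 2)  from 1·(16,1) + (15,1)
…
step 4: (360, 23)  from 7·(47,3) + (31,2)
step 5: (2207, 141)  from 6·(360,23) + (47,3)
step 6: (15809, 1010)  from 7·(2207,141) + (360,23)
step 7: (18016, 1151)  from 1·(15809,1010) + (2207,141)
step 8: (33825, 2161)  from 1·(18016,1151) + (15809,1010)
step 9: (51841, 3312)  from 1·(33825,2161) + (18016,1151)
→ (51841, 3312).  Check: 51841²=2687489281, 245·3312²=2687489280, difference 1.

51841 3312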